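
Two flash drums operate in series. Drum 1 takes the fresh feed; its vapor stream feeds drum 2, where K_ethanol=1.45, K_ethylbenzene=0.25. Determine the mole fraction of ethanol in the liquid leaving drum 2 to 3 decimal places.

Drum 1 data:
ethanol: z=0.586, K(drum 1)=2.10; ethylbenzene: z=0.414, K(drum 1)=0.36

x_ethanol (drum 2) = 0.625

Drum 1:
Let ψ₁ = V/F and solve Σ zᵢ(Kᵢ−1)/(1+ψ₁(Kᵢ−1)) = 0.
Check two-phase: ΣzᵢKᵢ = 1.380 > 1 and Σzᵢ/Kᵢ = 1.429 > 1, so g(0) = 0.380 > 0 and g(1) = -0.429 < 0.
Binary case is linear: z₁(K₁−1)(1+ψ₁(K₂−1)) + z₂(K₂−1)(1+ψ₁(K₁−1)) = 0
⇒ ψ₁ = [z₁(K₁−1)+z₂(K₂−1)] / [−(K₁−1)(K₂−1)] = 0.3796/0.7040 = 0.539
Drum-1 compositions:
  ethanol: x = 0.368, y = 0.772
  ethylbenzene: x = 0.632, y = 0.228
Drum-2 feed = drum-1 vapor: z₂ = (0.7724, 0.2276).
Drum 2:
Rachford–Rice: g(ψ₂) = Σ zᵢ(Kᵢ−1)/(1+ψ₂(Kᵢ−1)) = 0.
Feasibility: ΣzᵢKᵢ = 1.177, Σzᵢ/Kᵢ = 1.443 — both > 1, two phases present.
Binary case is linear: z₁(K₁−1)(1+ψ₂(K₂−1)) + z₂(K₂−1)(1+ψ₂(K₁−1)) = 0
⇒ ψ₂ = [z₁(K₁−1)+z₂(K₂−1)] / [−(K₁−1)(K₂−1)] = 0.1769/0.3375 = 0.524
  ethanol: x = 0.625, y = 0.906
  ethylbenzene: x = 0.375, y = 0.094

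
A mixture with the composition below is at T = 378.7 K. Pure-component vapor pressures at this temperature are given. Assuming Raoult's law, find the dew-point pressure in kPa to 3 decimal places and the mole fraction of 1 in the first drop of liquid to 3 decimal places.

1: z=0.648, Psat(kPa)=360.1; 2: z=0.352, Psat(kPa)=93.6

At the dew point ψ → 1, so Σzᵢ/Kᵢ = 1 with Kᵢ = Pᵢˢᵃᵗ/P ⇒ 1/P = Σzᵢ/Pᵢˢᵃᵗ.
1/P = 0.648/360.1 + 0.352/93.6 = 0.005560 ⇒ P = 179.850 kPa
xᵢ = zᵢP/Pᵢˢᵃᵗ ⇒ x_1 = 0.648·179.850/360.1 = 0.324

Pdew = 179.850 kPa, x_1 = 0.324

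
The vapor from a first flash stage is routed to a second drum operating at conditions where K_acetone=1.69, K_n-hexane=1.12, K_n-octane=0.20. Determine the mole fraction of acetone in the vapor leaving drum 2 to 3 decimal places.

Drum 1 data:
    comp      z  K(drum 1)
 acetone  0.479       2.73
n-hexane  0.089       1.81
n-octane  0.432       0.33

y_acetone (drum 2) = 0.800

Drum 1:
Material balance + equilibrium reduce to Σ zᵢ(Kᵢ−1)/(1+ψ₁(Kᵢ−1)) = 0.
g(0) = ΣzᵢKᵢ − 1 = 0.611 and g(1) = 1 − Σzᵢ/Kᵢ = -0.534, so a root lies in (0, 1).
Newton–Raphson from ψ₁ = 0.33:
  ψ₁ = 0.330: g = 0.2128, g' = -0.937 → ψ₁ = 0.557
  ψ₁ = 0.557: g = 0.0098, g' = -0.893 → ψ₁ = 0.568
Converged at ψ₁ = 0.568.
Drum-1 compositions:
  acetone: x = 0.242, y = 0.660
  n-hexane: x = 0.061, y = 0.110
  n-octane: x = 0.697, y = 0.230
Drum-2 feed = drum-1 vapor: z₂ = (0.6595, 0.1103, 0.2302).
Drum 2:
Rachford–Rice: g(ψ₂) = Σ zᵢ(Kᵢ−1)/(1+ψ₂(Kᵢ−1)) = 0.
Feasibility: ΣzᵢKᵢ = 1.284, Σzᵢ/Kᵢ = 1.640 — both > 1, two phases present.
Newton–Raphson from ψ₂ = 0.67:
  ψ₂ = 0.670: g = -0.0734, g' = -0.832 → ψ₂ = 0.582
  ψ₂ = 0.582: g = -0.0074, g' = -0.677 → ψ₂ = 0.571
Converged at ψ₂ = 0.571.
  acetone: x = 0.473, y = 0.800
  n-hexane: x = 0.103, y = 0.116
  n-octane: x = 0.424, y = 0.085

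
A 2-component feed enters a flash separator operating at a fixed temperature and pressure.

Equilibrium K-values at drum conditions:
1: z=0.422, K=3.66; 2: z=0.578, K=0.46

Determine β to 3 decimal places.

Material balance + equilibrium reduce to Σ zᵢ(Kᵢ−1)/(1+β(Kᵢ−1)) = 0.
Check two-phase: ΣzᵢKᵢ = 1.810 > 1 and Σzᵢ/Kᵢ = 1.372 > 1, so g(0) = 0.810 > 0 and g(1) = -0.372 < 0.
Binary case is linear: z₁(K₁−1)(1+β(K₂−1)) + z₂(K₂−1)(1+β(K₁−1)) = 0
⇒ β = [z₁(K₁−1)+z₂(K₂−1)] / [−(K₁−1)(K₂−1)] = 0.8104/1.4364 = 0.564

β = 0.564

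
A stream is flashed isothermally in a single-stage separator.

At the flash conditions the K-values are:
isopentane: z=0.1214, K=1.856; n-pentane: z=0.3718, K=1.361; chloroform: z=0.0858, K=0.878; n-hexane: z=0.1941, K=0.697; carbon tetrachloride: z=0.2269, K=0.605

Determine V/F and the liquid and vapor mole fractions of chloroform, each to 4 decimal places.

V/F = 0.4645, x_chloroform = 0.0910, y_chloroform = 0.0799

Rachford–Rice: g(V/F) = Σ zᵢ(Kᵢ−1)/(1+V/F(Kᵢ−1)) = 0.
g(0) = ΣzᵢKᵢ − 1 = 0.0792 and g(1) = 1 − Σzᵢ/Kᵢ = -0.0898, so a root lies in (0, 1).
Newton–Raphson from V/F = 0.5:
  V/F = 0.5000: g = -0.00567, g' = -0.1596 → V/F = 0.4644
  V/F = 0.4644: g = 0.00000, g' = -0.1597 → V/F = 0.4645
Converged at V/F = 0.4645.
Compositions from xᵢ = zᵢ/(1+V/F(Kᵢ−1)), yᵢ = Kᵢxᵢ:
  isopentane: x = 0.0869, y = 0.1612
  n-pentane: x = 0.3184, y = 0.4334
  chloroform: x = 0.0910, y = 0.0799
  n-hexane: x = 0.2259, y = 0.1574
  carbon tetrachloride: x = 0.2779, y = 0.1681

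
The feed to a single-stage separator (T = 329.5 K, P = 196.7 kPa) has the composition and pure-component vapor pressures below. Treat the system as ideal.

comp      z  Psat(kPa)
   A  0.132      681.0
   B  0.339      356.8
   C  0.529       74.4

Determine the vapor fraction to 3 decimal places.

Raoult's law: Kᵢ = Pᵢˢᵃᵗ/P = Pᵢˢᵃᵗ/196.7.
  K_A = 681.0/196.7 = 3.46213, K_B = 356.8/196.7 = 1.81393, K_C = 74.4/196.7 = 0.37824
Newton iteration, ψ⁰ = 0.54:
  ψ = 0.540: g = -0.1640, g' = -0.719 → ψ = 0.312
  ψ = 0.312: g = -0.0043, g' = -0.714 → ψ = 0.306
Converged at ψ = 0.306.

ψ = 0.306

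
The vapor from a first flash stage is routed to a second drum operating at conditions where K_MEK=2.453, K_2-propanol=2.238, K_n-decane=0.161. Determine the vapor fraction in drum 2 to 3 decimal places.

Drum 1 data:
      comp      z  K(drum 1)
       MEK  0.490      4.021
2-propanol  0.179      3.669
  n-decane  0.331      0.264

V/F (drum 2) = 0.789

Drum 1:
Let ψ₁ = V/F and solve Σ zᵢ(Kᵢ−1)/(1+ψ₁(Kᵢ−1)) = 0.
Feasibility: ΣzᵢKᵢ = 2.714, Σzᵢ/Kᵢ = 1.424 — both > 1, two phases present.
Iterate (Newton) starting at ψ₁ = 0.57:
  ψ₁ = 0.570: g = 0.3136, g' = -1.336 → ψ₁ = 0.805
  ψ₁ = 0.805: g = -0.0143, g' = -1.587 → ψ₁ = 0.796
Converged at ψ₁ = 0.796.
Drum-1 compositions:
  MEK: x = 0.144, y = 0.579
  2-propanol: x = 0.057, y = 0.210
  n-decane: x = 0.799, y = 0.211
Drum-2 feed = drum-1 vapor: z₂ = (0.5789, 0.2103, 0.2109).
Drum 2:
Rachford–Rice: g(ψ₂) = Σ zᵢ(Kᵢ−1)/(1+ψ₂(Kᵢ−1)) = 0.
Feasibility: ΣzᵢKᵢ = 1.924, Σzᵢ/Kᵢ = 1.640 — both > 1, two phases present.
Newton–Raphson from ψ₂ = 0.5:
  ψ₂ = 0.500: g = 0.3432, g' = -0.973 → ψ₂ = 0.853
  ψ₂ = 0.853: g = -0.1191, g' = -2.151 → ψ₂ = 0.797
  ψ₂ = 0.797: g = -0.0136, g' = -1.698 → ψ₂ = 0.789
Converged at ψ₂ = 0.789.
  MEK: x = 0.270, y = 0.662
  2-propanol: x = 0.106, y = 0.238
  n-decane: x = 0.624, y = 0.100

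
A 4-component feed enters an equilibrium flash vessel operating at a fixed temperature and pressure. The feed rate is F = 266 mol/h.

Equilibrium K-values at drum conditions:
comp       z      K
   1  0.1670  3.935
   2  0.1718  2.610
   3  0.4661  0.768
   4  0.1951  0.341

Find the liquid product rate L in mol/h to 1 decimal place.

L = 115.7 mol/h

Rachford–Rice: g(ψ) = Σ zᵢ(Kᵢ−1)/(1+ψ(Kᵢ−1)) = 0.
Check two-phase: ΣzᵢKᵢ = 1.5300 > 1 and Σzᵢ/Kᵢ = 1.2873 > 1, so g(0) = 0.5300 > 0 and g(1) = -0.2873 < 0.
Newton iteration, ψ⁰ = 0.51:
  ψ = 0.5100: g = 0.03189, g' = -0.5895 → ψ = 0.5641
  ψ = 0.5641: g = 0.00046, g' = -0.5742 → ψ = 0.5649
Converged at ψ = 0.5649.
Then V = ψ·F = 0.5649·266 = 150.3 mol/h and L = F − V = 115.7 mol/h.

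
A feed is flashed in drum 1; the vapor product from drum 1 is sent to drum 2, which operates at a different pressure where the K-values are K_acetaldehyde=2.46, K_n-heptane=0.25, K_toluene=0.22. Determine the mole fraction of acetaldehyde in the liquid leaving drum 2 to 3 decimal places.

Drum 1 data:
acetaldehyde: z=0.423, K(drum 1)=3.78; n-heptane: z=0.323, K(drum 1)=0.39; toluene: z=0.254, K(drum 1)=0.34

x_acetaldehyde (drum 2) = 0.343

Drum 1:
Rachford–Rice: g(ψ₁) = Σ zᵢ(Kᵢ−1)/(1+ψ₁(Kᵢ−1)) = 0.
Check two-phase: ΣzᵢKᵢ = 1.811 > 1 and Σzᵢ/Kᵢ = 1.687 > 1, so g(0) = 0.811 > 0 and g(1) = -0.687 < 0.
Newton iteration, ψ₁⁰ = 0.58:
  ψ₁ = 0.580: g = -0.1264, g' = -1.057 → ψ₁ = 0.460
  ψ₁ = 0.460: g = 0.0009, g' = -1.090 → ψ₁ = 0.461
Converged at ψ₁ = 0.461.
Drum-1 compositions:
  acetaldehyde: x = 0.185, y = 0.701
  n-heptane: x = 0.449, y = 0.175
  toluene: x = 0.365, y = 0.124
Drum-2 feed = drum-1 vapor: z₂ = (0.7005, 0.1753, 0.1242).
Drum 2:
Rachford–Rice: g(ψ₂) = Σ zᵢ(Kᵢ−1)/(1+ψ₂(Kᵢ−1)) = 0.
Feasibility: ΣzᵢKᵢ = 1.794, Σzᵢ/Kᵢ = 1.550 — both > 1, two phases present.
Iterate (Newton) starting at ψ₂ = 0.5:
  ψ₂ = 0.500: g = 0.2221, g' = -0.954 → ψ₂ = 0.733
  ψ₂ = 0.733: g = -0.0237, g' = -1.246 → ψ₂ = 0.714
  ψ₂ = 0.714: g = -0.0005, g' = -1.199 → ψ₂ = 0.713
Converged at ψ₂ = 0.713.
  acetaldehyde: x = 0.343, y = 0.844
  n-heptane: x = 0.377, y = 0.094
  toluene: x = 0.280, y = 0.062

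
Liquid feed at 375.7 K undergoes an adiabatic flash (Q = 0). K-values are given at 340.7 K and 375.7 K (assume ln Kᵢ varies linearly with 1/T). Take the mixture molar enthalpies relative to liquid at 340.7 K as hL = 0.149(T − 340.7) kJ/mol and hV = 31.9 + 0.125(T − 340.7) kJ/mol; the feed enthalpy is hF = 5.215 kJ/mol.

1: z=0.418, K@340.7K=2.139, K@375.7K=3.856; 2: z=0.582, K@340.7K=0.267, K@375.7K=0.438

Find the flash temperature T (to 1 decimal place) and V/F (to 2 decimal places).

T = 345.1 K, V/F = 0.14

Adiabatic flash: solve Rachford–Rice at each trial T, then check hF = ψ·hV(T) + (1−ψ)·hL(T).
  T = 340.7 K: K = (2.139, 0.267), RR gives ψ = 0.059, H_out = 1.891 kJ/mol
  T = 375.7 K: K = (3.856, 0.438), RR gives ψ = 0.540, H_out = 21.987 kJ/mol
  T = 358.2 K: K = (2.914, 0.346), RR gives ψ = 0.335, H_out = 13.157 kJ/mol
  T = 349.4 K: K = (2.504, 0.305), RR gives ψ = 0.214, H_out = 8.086 kJ/mol
  T = 345.0 K: K = (2.314, 0.285), RR gives ψ = 0.142, H_out = 5.158 kJ/mol
  T = 347.2 K: K = (2.408, 0.295), RR gives ψ = 0.179, H_out = 6.665 kJ/mol
Linear interpolation between T = 345.0 (H_out = 5.158) and T = 347.2 (H_out = 6.665) on hF = 5.215 gives T ≈ 345.1 K, at which ψ = 0.14.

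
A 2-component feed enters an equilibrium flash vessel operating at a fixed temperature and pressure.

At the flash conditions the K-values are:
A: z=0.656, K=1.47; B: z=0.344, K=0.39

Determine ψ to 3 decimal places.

ψ = 0.343

Let ψ = V/F and solve Σ zᵢ(Kᵢ−1)/(1+ψ(Kᵢ−1)) = 0.
Feasibility: ΣzᵢKᵢ = 1.098, Σzᵢ/Kᵢ = 1.328 — both > 1, two phases present.
Binary case is linear: z₁(K₁−1)(1+ψ(K₂−1)) + z₂(K₂−1)(1+ψ(K₁−1)) = 0
⇒ ψ = [z₁(K₁−1)+z₂(K₂−1)] / [−(K₁−1)(K₂−1)] = 0.0985/0.2867 = 0.343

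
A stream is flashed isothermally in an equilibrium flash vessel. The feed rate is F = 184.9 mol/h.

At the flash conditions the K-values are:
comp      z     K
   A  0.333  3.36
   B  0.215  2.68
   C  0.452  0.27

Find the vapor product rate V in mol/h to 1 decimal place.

V = 98.3 mol/h

Newton–Raphson from ψ = 0.61:
  ψ = 0.610: g = -0.0943, g' = -1.242 → ψ = 0.534
  ψ = 0.534: g = -0.0028, g' = -1.179 → ψ = 0.532
Converged at ψ = 0.532.
Then V = ψ·F = 0.5317·184.9 = 98.3 mol/h and L = F − V = 86.6 mol/h.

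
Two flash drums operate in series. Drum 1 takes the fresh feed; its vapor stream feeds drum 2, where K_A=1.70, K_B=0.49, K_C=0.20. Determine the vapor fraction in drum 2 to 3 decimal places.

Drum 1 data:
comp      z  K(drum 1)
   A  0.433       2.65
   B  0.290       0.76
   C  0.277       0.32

V/F (drum 2) = 0.410

Drum 1:
Let ψ₁ = V/F and solve Σ zᵢ(Kᵢ−1)/(1+ψ₁(Kᵢ−1)) = 0.
Check two-phase: ΣzᵢKᵢ = 1.456 > 1 and Σzᵢ/Kᵢ = 1.411 > 1, so g(0) = 0.456 > 0 and g(1) = -0.411 < 0.
Iterate (Newton) starting at ψ₁ = 0.37:
  ψ₁ = 0.370: g = 0.1156, g' = -0.703 → ψ₁ = 0.534
  ψ₁ = 0.534: g = 0.0040, g' = -0.671 → ψ₁ = 0.540
Converged at ψ₁ = 0.540.
Drum-1 compositions:
  A: x = 0.229, y = 0.607
  B: x = 0.333, y = 0.253
  C: x = 0.438, y = 0.140
Drum-2 feed = drum-1 vapor: z₂ = (0.6066, 0.2532, 0.1401).
Drum 2:
Rachford–Rice: g(ψ₂) = Σ zᵢ(Kᵢ−1)/(1+ψ₂(Kᵢ−1)) = 0.
Feasibility: ΣzᵢKᵢ = 1.183, Σzᵢ/Kᵢ = 1.574 — both > 1, two phases present.
Newton iteration, ψ₂⁰ = 0.5:
  ψ₂ = 0.500: g = -0.0456, g' = -0.531 → ψ₂ = 0.414
  ψ₂ = 0.414: g = -0.0021, g' = -0.485 → ψ₂ = 0.410
Converged at ψ₂ = 0.410.
  A: x = 0.471, y = 0.801
  B: x = 0.320, y = 0.157
  C: x = 0.208, y = 0.042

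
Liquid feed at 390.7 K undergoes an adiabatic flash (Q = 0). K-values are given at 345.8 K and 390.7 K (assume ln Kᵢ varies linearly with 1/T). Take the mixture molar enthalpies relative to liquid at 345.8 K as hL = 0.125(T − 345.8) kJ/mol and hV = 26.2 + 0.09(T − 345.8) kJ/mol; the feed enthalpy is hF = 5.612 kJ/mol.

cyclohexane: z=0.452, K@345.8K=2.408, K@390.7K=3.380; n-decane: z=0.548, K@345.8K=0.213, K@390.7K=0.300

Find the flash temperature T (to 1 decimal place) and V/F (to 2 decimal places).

T = 348.4 K, V/F = 0.20

Adiabatic flash: solve Rachford–Rice at each trial T, then check hF = ψ·hV(T) + (1−ψ)·hL(T).
  T = 345.8 K: K = (2.408, 0.213), RR gives ψ = 0.185, H_out = 4.850 kJ/mol
  T = 390.7 K: K = (3.380, 0.300), RR gives ψ = 0.415, H_out = 15.845 kJ/mol
  T = 368.2 K: K = (2.881, 0.255), RR gives ψ = 0.316, H_out = 10.824 kJ/mol
  T = 357.0 K: K = (2.642, 0.234), RR gives ψ = 0.256, H_out = 8.011 kJ/mol
  T = 351.4 K: K = (2.524, 0.223), RR gives ψ = 0.222, H_out = 6.483 kJ/mol
  T = 348.6 K: K = (2.466, 0.218), RR gives ψ = 0.204, H_out = 5.681 kJ/mol
  T = 347.2 K: K = (2.437, 0.216), RR gives ψ = 0.195, H_out = 5.270 kJ/mol
Linear interpolation between T = 347.2 (H_out = 5.270) and T = 348.6 (H_out = 5.681) on hF = 5.612 gives T ≈ 348.4 K, at which ψ = 0.20.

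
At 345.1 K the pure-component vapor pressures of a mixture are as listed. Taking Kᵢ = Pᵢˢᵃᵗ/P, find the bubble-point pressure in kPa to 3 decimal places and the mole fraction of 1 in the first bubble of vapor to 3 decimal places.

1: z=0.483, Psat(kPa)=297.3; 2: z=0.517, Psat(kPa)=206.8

Pbub = 250.512 kPa, y_1 = 0.573

At the bubble point ψ → 0, so ΣzᵢKᵢ = 1 with Kᵢ = Pᵢˢᵃᵗ/P ⇒ P = ΣzᵢPᵢˢᵃᵗ.
P = 0.483·297.3 + 0.517·206.8 = 250.512 kPa
yᵢ = zᵢPᵢˢᵃᵗ/P ⇒ y_1 = 0.483·297.3/250.512 = 0.573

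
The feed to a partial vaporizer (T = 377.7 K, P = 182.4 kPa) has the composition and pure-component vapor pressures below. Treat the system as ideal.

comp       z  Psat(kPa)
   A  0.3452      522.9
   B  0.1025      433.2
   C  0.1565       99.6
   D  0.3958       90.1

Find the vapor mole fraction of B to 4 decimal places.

y_B = 0.1341

Raoult's law: Kᵢ = Pᵢˢᵃᵗ/P = Pᵢˢᵃᵗ/182.4.
  K_A = 522.9/182.4 = 2.866776, K_B = 433.2/182.4 = 2.375000, K_C = 99.6/182.4 = 0.546053, K_D = 90.1/182.4 = 0.493969
Rachford–Rice: g(β) = Σ zᵢ(Kᵢ−1)/(1+β(Kᵢ−1)) = 0.
Check two-phase: ΣzᵢKᵢ = 1.5140 > 1 and Σzᵢ/Kᵢ = 1.2514 > 1, so g(0) = 0.5140 > 0 and g(1) = -0.2514 < 0.
Newton iteration, β⁰ = 0.43:
  β = 0.4300: g = 0.10178, g' = -0.6621 → β = 0.5837
  β = 0.5837: g = 0.00566, g' = -0.5990 → β = 0.5932
Converged at β = 0.5932.
Compositions from xᵢ = zᵢ/(1+β(Kᵢ−1)), yᵢ = Kᵢxᵢ:
  A: x = 0.1638, y = 0.4696
  B: x = 0.0565, y = 0.1341
  C: x = 0.2142, y = 0.1169
  D: x = 0.5656, y = 0.2794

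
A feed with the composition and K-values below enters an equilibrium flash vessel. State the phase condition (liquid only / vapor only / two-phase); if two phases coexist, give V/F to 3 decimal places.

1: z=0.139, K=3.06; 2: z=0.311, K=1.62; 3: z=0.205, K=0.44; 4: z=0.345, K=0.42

ΣzᵢKᵢ = 1.164; Σzᵢ/Kᵢ = 1.525.
Both exceed 1, so a two-phase solution exists.
Iterate (Newton) starting at ψ = 0.55:
  ψ = 0.550: g = -0.1817, g' = -0.581 → ψ = 0.237
  ψ = 0.237: g = -0.0039, g' = -0.599 → ψ = 0.231
Converged at ψ = 0.231.

two-phase, V/F = 0.231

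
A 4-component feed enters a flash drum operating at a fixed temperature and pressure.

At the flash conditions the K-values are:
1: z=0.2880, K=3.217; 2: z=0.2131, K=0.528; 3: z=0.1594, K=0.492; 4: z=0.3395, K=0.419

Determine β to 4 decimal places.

β = 0.2196

Iterate (Newton) starting at β = 0.69:
  β = 0.6900: g = -0.35068, g' = -0.7424 → β = 0.2176
  β = 0.2176: g = 0.00174, g' = -0.9052 → β = 0.2196
Converged at β = 0.2196.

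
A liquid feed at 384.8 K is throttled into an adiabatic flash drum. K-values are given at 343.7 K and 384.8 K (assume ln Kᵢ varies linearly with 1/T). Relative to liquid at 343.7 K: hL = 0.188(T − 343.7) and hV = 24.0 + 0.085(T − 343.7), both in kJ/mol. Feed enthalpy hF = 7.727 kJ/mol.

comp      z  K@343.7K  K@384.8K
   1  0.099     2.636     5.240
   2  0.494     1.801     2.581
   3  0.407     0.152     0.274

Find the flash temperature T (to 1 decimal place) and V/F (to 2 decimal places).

T = 347.2 K, V/F = 0.30

Adiabatic flash: solve Rachford–Rice at each trial T, then check hF = ψ·hV(T) + (1−ψ)·hL(T).
  T = 343.7 K: K = (2.636, 1.801, 0.152), RR gives ψ = 0.258, H_out = 6.193 kJ/mol
  T = 384.8 K: K = (5.240, 2.581, 0.274), RR gives ψ = 0.596, H_out = 19.512 kJ/mol
  T = 364.2 K: K = (3.786, 2.177, 0.207), RR gives ψ = 0.451, H_out = 13.725 kJ/mol
  T = 353.9 K: K = (3.173, 1.985, 0.178), RR gives ψ = 0.365, H_out = 10.294 kJ/mol
  T = 348.8 K: K = (2.896, 1.892, 0.165), RR gives ψ = 0.315, H_out = 8.358 kJ/mol
  T = 346.2 K: K = (2.761, 1.845, 0.158), RR gives ψ = 0.287, H_out = 7.287 kJ/mol
  T = 347.5 K: K = (2.828, 1.869, 0.161), RR gives ψ = 0.301, H_out = 7.831 kJ/mol
  T = 346.9 K: K = (2.797, 1.858, 0.160), RR gives ψ = 0.295, H_out = 7.582 kJ/mol
Linear interpolation between T = 346.9 (H_out = 7.582) and T = 347.5 (H_out = 7.831) on hF = 7.727 gives T ≈ 347.2 K, at which ψ = 0.30.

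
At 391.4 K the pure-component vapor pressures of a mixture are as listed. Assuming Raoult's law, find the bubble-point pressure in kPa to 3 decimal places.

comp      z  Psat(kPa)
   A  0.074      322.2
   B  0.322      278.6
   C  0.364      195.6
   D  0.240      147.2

Pbub = 220.078 kPa

At the bubble point ψ → 0, so ΣzᵢKᵢ = 1 with Kᵢ = Pᵢˢᵃᵗ/P ⇒ P = ΣzᵢPᵢˢᵃᵗ.
P = 0.074·322.2 + 0.322·278.6 + 0.364·195.6 + 0.240·147.2 = 220.078 kPa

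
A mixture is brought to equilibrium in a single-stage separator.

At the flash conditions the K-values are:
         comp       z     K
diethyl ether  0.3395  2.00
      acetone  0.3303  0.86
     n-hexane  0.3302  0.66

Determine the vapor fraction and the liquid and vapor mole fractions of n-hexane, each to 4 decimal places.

ψ = 0.7058, x_n-hexane = 0.4345, y_n-hexane = 0.2867

Material balance + equilibrium reduce to Σ zᵢ(Kᵢ−1)/(1+ψ(Kᵢ−1)) = 0.
Check two-phase: ΣzᵢKᵢ = 1.1810 > 1 and Σzᵢ/Kᵢ = 1.0541 > 1, so g(0) = 0.1810 > 0 and g(1) = -0.0541 < 0.
Newton–Raphson from ψ = 0.68:
  ψ = 0.6800: g = 0.00495, g' = -0.1928 → ψ = 0.7057
  ψ = 0.7057: g = 0.00003, g' = -0.1907 → ψ = 0.7058
Converged at ψ = 0.7058.
Compositions from xᵢ = zᵢ/(1+ψ(Kᵢ−1)), yᵢ = Kᵢxᵢ:
  diethyl ether: x = 0.1990, y = 0.3981
  acetone: x = 0.3665, y = 0.3152
  n-hexane: x = 0.4345, y = 0.2867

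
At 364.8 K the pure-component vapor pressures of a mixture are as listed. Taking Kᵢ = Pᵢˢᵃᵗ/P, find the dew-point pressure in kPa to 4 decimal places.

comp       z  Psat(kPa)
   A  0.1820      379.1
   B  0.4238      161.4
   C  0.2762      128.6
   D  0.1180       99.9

At the dew point ψ → 1, so Σzᵢ/Kᵢ = 1 with Kᵢ = Pᵢˢᵃᵗ/P ⇒ 1/P = Σzᵢ/Pᵢˢᵃᵗ.
1/P = 0.1820/379.1 + 0.4238/161.4 + 0.2762/128.6 + 0.1180/99.9 = 0.0064348 ⇒ P = 155.4053 kPa

Pdew = 155.4053 kPa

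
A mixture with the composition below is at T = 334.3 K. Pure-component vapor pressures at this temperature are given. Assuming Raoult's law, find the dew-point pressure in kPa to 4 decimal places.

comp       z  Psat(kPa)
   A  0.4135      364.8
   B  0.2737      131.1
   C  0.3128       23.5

Pdew = 60.4893 kPa

At the dew point ψ → 1, so Σzᵢ/Kᵢ = 1 with Kᵢ = Pᵢˢᵃᵗ/P ⇒ 1/P = Σzᵢ/Pᵢˢᵃᵗ.
1/P = 0.4135/364.8 + 0.2737/131.1 + 0.3128/23.5 = 0.0165319 ⇒ P = 60.4893 kPa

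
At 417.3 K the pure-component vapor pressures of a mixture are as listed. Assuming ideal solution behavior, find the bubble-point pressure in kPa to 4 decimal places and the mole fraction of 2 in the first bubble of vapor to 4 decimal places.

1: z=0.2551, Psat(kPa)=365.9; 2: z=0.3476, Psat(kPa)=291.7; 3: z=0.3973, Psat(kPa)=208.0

At the bubble point ψ → 0, so ΣzᵢKᵢ = 1 with Kᵢ = Pᵢˢᵃᵗ/P ⇒ P = ΣzᵢPᵢˢᵃᵗ.
P = 0.2551·365.9 + 0.3476·291.7 + 0.3973·208.0 = 277.3744 kPa
yᵢ = zᵢPᵢˢᵃᵗ/P ⇒ y_2 = 0.3476·291.7/277.3744 = 0.3656

Pbub = 277.3744 kPa, y_2 = 0.3656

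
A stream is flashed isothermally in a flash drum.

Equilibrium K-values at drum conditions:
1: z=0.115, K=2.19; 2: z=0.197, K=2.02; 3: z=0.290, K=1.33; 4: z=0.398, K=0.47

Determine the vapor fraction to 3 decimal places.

Let ψ = V/F and solve Σ zᵢ(Kᵢ−1)/(1+ψ(Kᵢ−1)) = 0.
Feasibility: ΣzᵢKᵢ = 1.223, Σzᵢ/Kᵢ = 1.215 — both > 1, two phases present.
Iterate (Newton) starting at ψ = 0.33:
  ψ = 0.330: g = 0.0792, g' = -0.389 → ψ = 0.534
  ψ = 0.534: g = 0.0009, g' = -0.387 → ψ = 0.536
Converged at ψ = 0.536.

ψ = 0.536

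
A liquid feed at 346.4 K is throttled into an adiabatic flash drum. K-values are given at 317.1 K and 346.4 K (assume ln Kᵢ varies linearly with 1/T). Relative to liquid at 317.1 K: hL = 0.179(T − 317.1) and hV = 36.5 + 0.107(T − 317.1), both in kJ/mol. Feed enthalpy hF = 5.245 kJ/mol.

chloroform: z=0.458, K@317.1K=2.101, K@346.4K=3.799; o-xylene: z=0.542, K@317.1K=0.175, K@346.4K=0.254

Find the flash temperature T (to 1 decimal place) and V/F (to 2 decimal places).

Adiabatic flash: solve Rachford–Rice at each trial T, then check hF = ψ·hV(T) + (1−ψ)·hL(T).
  T = 317.1 K: K = (2.101, 0.175), RR gives ψ = 0.063, H_out = 2.295 kJ/mol
  T = 346.4 K: K = (3.799, 0.254), RR gives ψ = 0.420, H_out = 19.699 kJ/mol
  T = 331.8 K: K = (2.865, 0.213), RR gives ψ = 0.291, H_out = 12.951 kJ/mol
  T = 324.5 K: K = (2.465, 0.193), RR gives ψ = 0.198, H_out = 8.441 kJ/mol
  T = 320.8 K: K = (2.278, 0.184), RR gives ψ = 0.137, H_out = 5.632 kJ/mol
  T = 319.0 K: K = (2.190, 0.180), RR gives ψ = 0.103, H_out = 4.086 kJ/mol
Linear interpolation between T = 319.0 (H_out = 4.086) and T = 320.8 (H_out = 5.632) on hF = 5.245 gives T ≈ 320.3 K, at which ψ = 0.13.

T = 320.3 K, V/F = 0.13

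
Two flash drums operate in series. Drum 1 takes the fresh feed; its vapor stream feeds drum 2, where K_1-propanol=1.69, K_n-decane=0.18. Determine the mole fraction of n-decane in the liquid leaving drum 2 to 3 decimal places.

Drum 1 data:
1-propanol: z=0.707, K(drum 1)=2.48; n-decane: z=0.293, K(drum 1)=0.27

x_n-decane (drum 2) = 0.457

Drum 1:
Let ψ₁ = V/F and solve Σ zᵢ(Kᵢ−1)/(1+ψ₁(Kᵢ−1)) = 0.
Check two-phase: ΣzᵢKᵢ = 1.832 > 1 and Σzᵢ/Kᵢ = 1.370 > 1, so g(0) = 0.832 > 0 and g(1) = -0.370 < 0.
Iterate (Newton) starting at ψ₁ = 0.41:
  ψ₁ = 0.410: g = 0.3460, g' = -0.918 → ψ₁ = 0.787
  ψ₁ = 0.787: g = -0.0192, g' = -1.193 → ψ₁ = 0.771
Converged at ψ₁ = 0.771.
Drum-1 compositions:
  1-propanol: x = 0.330, y = 0.819
  n-decane: x = 0.670, y = 0.181
Drum-2 feed = drum-1 vapor: z₂ = (0.8192, 0.1808).
Drum 2:
Binary case is linear: z₁(K₁−1)(1+ψ₂(K₂−1)) + z₂(K₂−1)(1+ψ₂(K₁−1)) = 0
⇒ ψ₂ = [z₁(K₁−1)+z₂(K₂−1)] / [−(K₁−1)(K₂−1)] = 0.4170/0.5658 = 0.737
  1-propanol: x = 0.543, y = 0.918
  n-decane: x = 0.457, y = 0.082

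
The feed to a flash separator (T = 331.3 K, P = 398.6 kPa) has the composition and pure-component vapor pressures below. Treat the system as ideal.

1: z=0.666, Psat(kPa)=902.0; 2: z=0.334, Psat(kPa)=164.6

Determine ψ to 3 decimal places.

Raoult's law: Kᵢ = Pᵢˢᵃᵗ/P = Pᵢˢᵃᵗ/398.6.
  K_1 = 902.0/398.6 = 2.26292, K_2 = 164.6/398.6 = 0.41295
Material balance + equilibrium reduce to Σ zᵢ(Kᵢ−1)/(1+ψ(Kᵢ−1)) = 0.
g(0) = ΣzᵢKᵢ − 1 = 0.645 and g(1) = 1 − Σzᵢ/Kᵢ = -0.103, so a root lies in (0, 1).
Binary case is linear: z₁(K₁−1)(1+ψ(K₂−1)) + z₂(K₂−1)(1+ψ(K₁−1)) = 0
⇒ ψ = [z₁(K₁−1)+z₂(K₂−1)] / [−(K₁−1)(K₂−1)] = 0.6450/0.7414 = 0.870

ψ = 0.870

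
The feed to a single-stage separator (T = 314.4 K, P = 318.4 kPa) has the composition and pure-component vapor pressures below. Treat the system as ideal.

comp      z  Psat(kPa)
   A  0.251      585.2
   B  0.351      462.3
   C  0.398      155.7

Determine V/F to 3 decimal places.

Raoult's law: Kᵢ = Pᵢˢᵃᵗ/P = Pᵢˢᵃᵗ/318.4.
  K_A = 585.2/318.4 = 1.83794, K_B = 462.3/318.4 = 1.45195, K_C = 155.7/318.4 = 0.48901
Newton–Raphson from V/F = 0.5:
  V/F = 0.500: g = 0.0044, g' = -0.323 → V/F = 0.514
Converged at V/F = 0.514.

V/F = 0.514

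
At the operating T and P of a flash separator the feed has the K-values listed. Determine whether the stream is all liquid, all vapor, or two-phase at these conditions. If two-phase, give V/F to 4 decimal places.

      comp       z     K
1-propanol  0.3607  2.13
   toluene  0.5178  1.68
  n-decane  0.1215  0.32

ΣzᵢKᵢ = 1.6771; Σzᵢ/Kᵢ = 0.8572.
Since Σzᵢ/Kᵢ < 1 the mixture is above its dew point — single vapor phase.

all vapor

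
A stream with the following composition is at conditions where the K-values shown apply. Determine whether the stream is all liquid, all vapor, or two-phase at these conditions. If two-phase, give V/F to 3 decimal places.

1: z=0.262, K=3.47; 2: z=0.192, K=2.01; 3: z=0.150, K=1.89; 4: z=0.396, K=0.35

two-phase, V/F = 0.655

ΣzᵢKᵢ = 1.717; Σzᵢ/Kᵢ = 1.382.
Both exceed 1, so a two-phase solution exists.
Rachford–Rice: g(ψ) = Σ zᵢ(Kᵢ−1)/(1+ψ(Kᵢ−1)) = 0.
Newton iteration, ψ⁰ = 0.5:
  ψ = 0.500: g = 0.1295, g' = -0.831 → ψ = 0.656
  ψ = 0.656: g = -0.0007, g' = -0.859 → ψ = 0.655
Converged at ψ = 0.655.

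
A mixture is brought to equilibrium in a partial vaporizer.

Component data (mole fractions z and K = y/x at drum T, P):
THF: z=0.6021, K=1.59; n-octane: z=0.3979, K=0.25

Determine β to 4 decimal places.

Material balance + equilibrium reduce to Σ zᵢ(Kᵢ−1)/(1+β(Kᵢ−1)) = 0.
g(0) = ΣzᵢKᵢ − 1 = 0.0568 and g(1) = 1 − Σzᵢ/Kᵢ = -0.9703, so a root lies in (0, 1).
Newton iteration, β⁰ = 0.54:
  β = 0.5400: g = -0.23215, g' = -0.7528 → β = 0.2316
  β = 0.2316: g = -0.04863, g' = -0.4900 → β = 0.1324
  β = 0.1324: g = -0.00181, g' = -0.4562 → β = 0.1284
Converged at β = 0.1284.

β = 0.1284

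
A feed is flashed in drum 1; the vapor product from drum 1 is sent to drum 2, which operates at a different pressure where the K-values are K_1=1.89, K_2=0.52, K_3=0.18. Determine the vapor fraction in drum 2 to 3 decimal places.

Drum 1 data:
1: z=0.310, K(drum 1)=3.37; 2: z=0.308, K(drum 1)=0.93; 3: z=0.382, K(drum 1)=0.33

Drum 1:
Newton iteration, ψ₁⁰ = 0.5:
  ψ₁ = 0.500: g = -0.0710, g' = -0.754 → ψ₁ = 0.406
  ψ₁ = 0.406: g = 0.0007, g' = -0.777 → ψ₁ = 0.407
Converged at ψ₁ = 0.407.
Drum-1 compositions:
  1: x = 0.158, y = 0.532
  2: x = 0.317, y = 0.295
  3: x = 0.525, y = 0.173
Drum-2 feed = drum-1 vapor: z₂ = (0.5319, 0.2948, 0.1733).
Drum 2:
Let ψ₂ = V/F and solve Σ zᵢ(Kᵢ−1)/(1+ψ₂(Kᵢ−1)) = 0.
Feasibility: ΣzᵢKᵢ = 1.190, Σzᵢ/Kᵢ = 1.811 — both > 1, two phases present.
Newton iteration, ψ₂⁰ = 0.5:
  ψ₂ = 0.500: g = -0.0995, g' = -0.654 → ψ₂ = 0.348
  ψ₂ = 0.348: g = -0.0073, g' = -0.572 → ψ₂ = 0.335
Converged at ψ₂ = 0.335.
  1: x = 0.410, y = 0.774
  2: x = 0.351, y = 0.183
  3: x = 0.239, y = 0.043

V/F (drum 2) = 0.335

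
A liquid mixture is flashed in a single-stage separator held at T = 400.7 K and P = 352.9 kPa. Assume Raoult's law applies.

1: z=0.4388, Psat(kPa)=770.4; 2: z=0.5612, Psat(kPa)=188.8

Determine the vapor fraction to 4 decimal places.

Raoult's law: Kᵢ = Pᵢˢᵃᵗ/P = Pᵢˢᵃᵗ/352.9.
  K_1 = 770.4/352.9 = 2.183055, K_2 = 188.8/352.9 = 0.534996
Let ψ = V/F and solve Σ zᵢ(Kᵢ−1)/(1+ψ(Kᵢ−1)) = 0.
g(0) = ΣzᵢKᵢ − 1 = 0.2582 and g(1) = 1 − Σzᵢ/Kᵢ = -0.2500, so a root lies in (0, 1).
Iterate (Newton) starting at ψ = 0.41:
  ψ = 0.4100: g = 0.02713, g' = -0.4637 → ψ = 0.4685
  ψ = 0.4685: g = 0.00035, g' = -0.4526 → ψ = 0.4693
Converged at ψ = 0.4693.

ψ = 0.4693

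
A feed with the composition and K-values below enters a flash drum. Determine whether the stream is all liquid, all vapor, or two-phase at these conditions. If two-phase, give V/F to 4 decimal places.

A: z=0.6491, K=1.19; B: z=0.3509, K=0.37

ΣzᵢKᵢ = 0.9023; Σzᵢ/Kᵢ = 1.4938.
Since ΣzᵢKᵢ < 1 the mixture is below its bubble point — single liquid phase.

all liquid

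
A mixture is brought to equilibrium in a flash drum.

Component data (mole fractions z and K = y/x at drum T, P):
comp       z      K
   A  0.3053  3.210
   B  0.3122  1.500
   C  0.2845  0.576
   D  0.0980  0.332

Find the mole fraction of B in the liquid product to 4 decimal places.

Material balance + equilibrium reduce to Σ zᵢ(Kᵢ−1)/(1+β(Kᵢ−1)) = 0.
Check two-phase: ΣzᵢKᵢ = 1.6447 > 1 and Σzᵢ/Kᵢ = 1.0923 > 1, so g(0) = 0.6447 > 0 and g(1) = -0.0923 < 0.
Newton iteration, β⁰ = 0.5:
  β = 0.5000: g = 0.19403, g' = -0.5674 → β = 0.8420
  β = 0.8420: g = 0.00850, g' = -0.5729 → β = 0.8568
  β = 0.8568: g = -0.00006, g' = -0.5816 → β = 0.8567
Converged at β = 0.8567.
Compositions from xᵢ = zᵢ/(1+β(Kᵢ−1)), yᵢ = Kᵢxᵢ:
  A: x = 0.1055, y = 0.3387
  B: x = 0.2186, y = 0.3279
  C: x = 0.4468, y = 0.2574
  D: x = 0.2291, y = 0.0761

x_B = 0.2186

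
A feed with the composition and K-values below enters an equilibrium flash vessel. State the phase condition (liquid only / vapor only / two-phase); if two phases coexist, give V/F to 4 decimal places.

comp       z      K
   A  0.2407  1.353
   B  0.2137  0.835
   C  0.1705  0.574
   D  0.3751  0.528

liquid only

ΣzᵢKᵢ = 0.8000; Σzᵢ/Kᵢ = 1.4413.
Since ΣzᵢKᵢ < 1 the mixture is below its bubble point — single liquid phase.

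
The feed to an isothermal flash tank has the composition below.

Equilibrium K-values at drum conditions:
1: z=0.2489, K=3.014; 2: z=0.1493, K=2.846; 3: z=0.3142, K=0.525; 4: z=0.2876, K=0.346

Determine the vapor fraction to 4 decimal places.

ψ = 0.3965

Iterate (Newton) starting at ψ = 0.39:
  ψ = 0.3900: g = 0.00533, g' = -0.8171 → ψ = 0.3965
Converged at ψ = 0.3965.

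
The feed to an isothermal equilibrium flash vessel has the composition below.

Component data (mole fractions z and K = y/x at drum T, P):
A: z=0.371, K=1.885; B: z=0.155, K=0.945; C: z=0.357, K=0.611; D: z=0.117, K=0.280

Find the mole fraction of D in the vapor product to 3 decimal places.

y_D = 0.040

Rachford–Rice: g(ψ) = Σ zᵢ(Kᵢ−1)/(1+ψ(Kᵢ−1)) = 0.
g(0) = ΣzᵢKᵢ − 1 = 0.097 and g(1) = 1 − Σzᵢ/Kᵢ = -0.363, so a root lies in (0, 1).
Iterate (Newton) starting at ψ = 0.5:
  ψ = 0.500: g = -0.0852, g' = -0.371 → ψ = 0.271
  ψ = 0.271: g = -0.0036, g' = -0.351 → ψ = 0.260
Converged at ψ = 0.260.
Compositions from xᵢ = zᵢ/(1+ψ(Kᵢ−1)), yᵢ = Kᵢxᵢ:
  A: x = 0.302, y = 0.568
  B: x = 0.157, y = 0.149
  C: x = 0.397, y = 0.243
  D: x = 0.144, y = 0.040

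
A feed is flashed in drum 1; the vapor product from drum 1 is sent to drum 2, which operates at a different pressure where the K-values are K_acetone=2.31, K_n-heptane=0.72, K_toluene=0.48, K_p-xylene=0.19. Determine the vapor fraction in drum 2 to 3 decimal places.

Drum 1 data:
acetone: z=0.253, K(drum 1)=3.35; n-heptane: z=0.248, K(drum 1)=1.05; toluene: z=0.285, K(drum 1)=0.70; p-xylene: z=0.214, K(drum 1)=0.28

Drum 1:
Let ψ₁ = V/F and solve Σ zᵢ(Kᵢ−1)/(1+ψ₁(Kᵢ−1)) = 0.
g(0) = ΣzᵢKᵢ − 1 = 0.367 and g(1) = 1 − Σzᵢ/Kᵢ = -0.483, so a root lies in (0, 1).
Newton–Raphson from ψ₁ = 0.47:
  ψ₁ = 0.470: g = -0.0378, g' = -0.604 → ψ₁ = 0.407
  ψ₁ = 0.407: g = 0.0004, g' = -0.621 → ψ₁ = 0.408
Converged at ψ₁ = 0.408.
Drum-1 compositions:
  acetone: x = 0.129, y = 0.433
  n-heptane: x = 0.243, y = 0.255
  toluene: x = 0.325, y = 0.227
  p-xylene: x = 0.303, y = 0.085
Drum-2 feed = drum-1 vapor: z₂ = (0.4326, 0.2552, 0.2273, 0.0849).
Drum 2:
Rachford–Rice: g(ψ₂) = Σ zᵢ(Kᵢ−1)/(1+ψ₂(Kᵢ−1)) = 0.
g(0) = ΣzᵢKᵢ − 1 = 0.308 and g(1) = 1 − Σzᵢ/Kᵢ = -0.462, so a root lies in (0, 1).
Iterate (Newton) starting at ψ₂ = 0.5:
  ψ₂ = 0.500: g = -0.0159, g' = -0.568 → ψ₂ = 0.472
Converged at ψ₂ = 0.472.
  acetone: x = 0.267, y = 0.618
  n-heptane: x = 0.294, y = 0.212
  toluene: x = 0.301, y = 0.145
  p-xylene: x = 0.137, y = 0.026

V/F (drum 2) = 0.472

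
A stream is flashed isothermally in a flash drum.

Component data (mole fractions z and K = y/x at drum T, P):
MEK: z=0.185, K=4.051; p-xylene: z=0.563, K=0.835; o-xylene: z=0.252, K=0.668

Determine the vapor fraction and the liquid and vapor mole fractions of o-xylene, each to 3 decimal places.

ψ = 0.571, x_o-xylene = 0.311, y_o-xylene = 0.208

Material balance + equilibrium reduce to Σ zᵢ(Kᵢ−1)/(1+ψ(Kᵢ−1)) = 0.
Check two-phase: ΣzᵢKᵢ = 1.388 > 1 and Σzᵢ/Kᵢ = 1.097 > 1, so g(0) = 0.388 > 0 and g(1) = -0.097 < 0.
Iterate (Newton) starting at ψ = 0.36:
  ψ = 0.360: g = 0.0752, g' = -0.444 → ψ = 0.529
  ψ = 0.529: g = 0.0126, g' = -0.311 → ψ = 0.570
  ψ = 0.570: g = 0.0004, g' = -0.291 → ψ = 0.571
Converged at ψ = 0.571.
Compositions from xᵢ = zᵢ/(1+ψ(Kᵢ−1)), yᵢ = Kᵢxᵢ:
  MEK: x = 0.067, y = 0.273
  p-xylene: x = 0.622, y = 0.519
  o-xylene: x = 0.311, y = 0.208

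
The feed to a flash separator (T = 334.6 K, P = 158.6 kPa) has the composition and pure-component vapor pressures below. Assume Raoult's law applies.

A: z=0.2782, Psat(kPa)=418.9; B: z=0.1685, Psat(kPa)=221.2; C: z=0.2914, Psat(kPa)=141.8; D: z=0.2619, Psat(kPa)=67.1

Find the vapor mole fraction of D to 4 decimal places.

y_D = 0.1769

Raoult's law: Kᵢ = Pᵢˢᵃᵗ/P = Pᵢˢᵃᵗ/158.6.
  K_A = 418.9/158.6 = 2.641236, K_B = 221.2/158.6 = 1.394704, K_C = 141.8/158.6 = 0.894073, K_D = 67.1/158.6 = 0.423077
Material balance + equilibrium reduce to Σ zᵢ(Kᵢ−1)/(1+ψ(Kᵢ−1)) = 0.
Feasibility: ΣzᵢKᵢ = 1.3411, Σzᵢ/Kᵢ = 1.1711 — both > 1, two phases present.
Newton iteration, ψ⁰ = 0.5:
  ψ = 0.5000: g = 0.06139, g' = -0.4202 → ψ = 0.6461
  ψ = 0.6461: g = 0.00058, g' = -0.4185 → ψ = 0.6475
Converged at ψ = 0.6475.
Compositions from xᵢ = zᵢ/(1+ψ(Kᵢ−1)), yᵢ = Kᵢxᵢ:
  A: x = 0.1349, y = 0.3562
  B: x = 0.1342, y = 0.1872
  C: x = 0.3129, y = 0.2797
  D: x = 0.4181, y = 0.1769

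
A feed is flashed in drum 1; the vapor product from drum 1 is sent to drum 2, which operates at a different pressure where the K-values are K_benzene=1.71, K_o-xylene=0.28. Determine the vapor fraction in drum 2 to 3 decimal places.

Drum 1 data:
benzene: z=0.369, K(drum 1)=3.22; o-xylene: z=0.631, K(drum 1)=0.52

Drum 1:
Material balance + equilibrium reduce to Σ zᵢ(Kᵢ−1)/(1+ψ₁(Kᵢ−1)) = 0.
Feasibility: ΣzᵢKᵢ = 1.516, Σzᵢ/Kᵢ = 1.328 — both > 1, two phases present.
Newton iteration, ψ₁⁰ = 0.52:
  ψ₁ = 0.520: g = -0.0234, g' = -0.650 → ψ₁ = 0.484
  ψ₁ = 0.484: g = 0.0003, g' = -0.669 → ψ₁ = 0.485
Converged at ψ₁ = 0.485.
Drum-1 compositions:
  benzene: x = 0.178, y = 0.572
  o-xylene: x = 0.822, y = 0.428
Drum-2 feed = drum-1 vapor: z₂ = (0.5724, 0.4276).
Drum 2:
Rachford–Rice: g(ψ₂) = Σ zᵢ(Kᵢ−1)/(1+ψ₂(Kᵢ−1)) = 0.
g(0) = ΣzᵢKᵢ − 1 = 0.099 and g(1) = 1 − Σzᵢ/Kᵢ = -0.862, so a root lies in (0, 1).
Binary case is linear: z₁(K₁−1)(1+ψ₂(K₂−1)) + z₂(K₂−1)(1+ψ₂(K₁−1)) = 0
⇒ ψ₂ = [z₁(K₁−1)+z₂(K₂−1)] / [−(K₁−1)(K₂−1)] = 0.0986/0.5112 = 0.193
  benzene: x = 0.503, y = 0.861
  o-xylene: x = 0.497, y = 0.139

V/F (drum 2) = 0.193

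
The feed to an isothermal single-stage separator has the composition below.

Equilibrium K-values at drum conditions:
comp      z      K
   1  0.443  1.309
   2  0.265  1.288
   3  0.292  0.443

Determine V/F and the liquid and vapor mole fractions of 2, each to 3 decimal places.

Newton iteration, V/F⁰ = 0.31:
  V/F = 0.310: g = -0.0016, g' = -0.186 → V/F = 0.301
Converged at V/F = 0.301.
Compositions from xᵢ = zᵢ/(1+V/F(Kᵢ−1)), yᵢ = Kᵢxᵢ:
  1: x = 0.405, y = 0.530
  2: x = 0.244, y = 0.314
  3: x = 0.351, y = 0.155

V/F = 0.301, x_2 = 0.244, y_2 = 0.314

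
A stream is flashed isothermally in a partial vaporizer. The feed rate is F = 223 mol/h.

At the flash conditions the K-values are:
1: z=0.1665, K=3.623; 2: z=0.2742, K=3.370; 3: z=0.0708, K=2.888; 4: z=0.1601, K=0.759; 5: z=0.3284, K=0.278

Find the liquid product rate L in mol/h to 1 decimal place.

L = 81.3 mol/h

Material balance + equilibrium reduce to Σ zᵢ(Kᵢ−1)/(1+ψ(Kᵢ−1)) = 0.
Feasibility: ΣzᵢKᵢ = 1.9446, Σzᵢ/Kᵢ = 1.5441 — both > 1, two phases present.
Newton–Raphson from ψ = 0.49:
  ψ = 0.4900: g = 0.15056, g' = -1.0390 → ψ = 0.6349
  ψ = 0.6349: g = 0.00077, g' = -1.0555 → ψ = 0.6356
Converged at ψ = 0.6356.
Then V = ψ·F = 0.6356·223 = 141.7 mol/h and L = F − V = 81.3 mol/h.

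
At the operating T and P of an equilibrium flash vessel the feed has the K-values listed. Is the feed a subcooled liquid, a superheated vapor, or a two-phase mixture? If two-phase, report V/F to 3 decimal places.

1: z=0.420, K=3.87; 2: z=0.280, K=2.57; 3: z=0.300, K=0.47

ΣzᵢKᵢ = 2.486; Σzᵢ/Kᵢ = 0.856.
Since Σzᵢ/Kᵢ < 1 the mixture is above its dew point — single vapor phase.

superheated vapor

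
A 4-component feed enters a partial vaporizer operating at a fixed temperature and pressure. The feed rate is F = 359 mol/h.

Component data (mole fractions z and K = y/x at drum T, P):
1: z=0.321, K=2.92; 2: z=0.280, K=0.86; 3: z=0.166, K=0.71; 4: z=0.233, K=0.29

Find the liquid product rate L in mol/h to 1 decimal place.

L = 203.0 mol/h

Newton iteration, V/F⁰ = 0.5:
  V/F = 0.500: g = -0.0405, g' = -0.616 → V/F = 0.434
Converged at V/F = 0.434.
Then V = V/F·F = 0.4344·359 = 156.0 mol/h and L = F − V = 203.0 mol/h.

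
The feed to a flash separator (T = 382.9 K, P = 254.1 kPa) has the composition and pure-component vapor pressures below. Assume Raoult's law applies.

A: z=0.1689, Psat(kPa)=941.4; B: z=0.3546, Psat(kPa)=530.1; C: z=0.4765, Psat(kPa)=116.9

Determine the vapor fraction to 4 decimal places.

ψ = 0.6421

Raoult's law: Kᵢ = Pᵢˢᵃᵗ/P = Pᵢˢᵃᵗ/254.1.
  K_A = 941.4/254.1 = 3.704841, K_B = 530.1/254.1 = 2.086187, K_C = 116.9/254.1 = 0.460055
Material balance + equilibrium reduce to Σ zᵢ(Kᵢ−1)/(1+ψ(Kᵢ−1)) = 0.
Feasibility: ΣzᵢKᵢ = 1.5847, Σzᵢ/Kᵢ = 1.2513 — both > 1, two phases present.
Newton iteration, ψ⁰ = 0.69:
  ψ = 0.6900: g = -0.03051, g' = -0.6400 → ψ = 0.6423
  ψ = 0.6423: g = -0.00013, g' = -0.6357 → ψ = 0.6421
Converged at ψ = 0.6421.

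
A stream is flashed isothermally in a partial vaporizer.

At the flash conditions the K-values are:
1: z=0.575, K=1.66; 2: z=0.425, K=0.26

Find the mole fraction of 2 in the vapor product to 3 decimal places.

y_2 = 0.123

Newton–Raphson from β = 0.32:
  β = 0.320: g = -0.0988, g' = -0.570 → β = 0.147
  β = 0.147: g = -0.0069, g' = -0.501 → β = 0.133
Converged at β = 0.133.
Compositions from xᵢ = zᵢ/(1+β(Kᵢ−1)), yᵢ = Kᵢxᵢ:
  1: x = 0.529, y = 0.877
  2: x = 0.471, y = 0.123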